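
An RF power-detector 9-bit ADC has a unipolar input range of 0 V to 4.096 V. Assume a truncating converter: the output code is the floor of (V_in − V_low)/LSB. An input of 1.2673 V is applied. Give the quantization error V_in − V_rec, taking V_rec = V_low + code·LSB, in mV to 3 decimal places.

3.300 mV

One LSB is 4.096 V / 512 = 8.000 mV.
(1.2673 − 0)/0.008 = 158.4125; ⌊·⌋ gives code 158.
Code 158 maps back to 0 + 158×0.008 V = 1.264 V.
Difference: 0.0033 V → 3.300 mV.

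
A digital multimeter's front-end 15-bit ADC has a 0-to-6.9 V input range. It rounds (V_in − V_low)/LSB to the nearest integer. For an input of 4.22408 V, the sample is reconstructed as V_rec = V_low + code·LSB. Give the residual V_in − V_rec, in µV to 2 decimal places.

Step size: 6.9 V ÷ 2^15 = 210.57 µV.
Scaled input = 20060.0947 LSBs, so code = 20060.
Code 20060 maps back to 0 + 20060×0.000210571 V = 4.2240601 V.
V_in − V_rec = 1.99414e-05 V = 19.94 µV.

19.94 µV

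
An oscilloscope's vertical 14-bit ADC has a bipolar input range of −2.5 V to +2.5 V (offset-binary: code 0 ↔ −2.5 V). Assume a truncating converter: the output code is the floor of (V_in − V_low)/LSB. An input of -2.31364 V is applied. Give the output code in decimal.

Full-scale span = 5 V; LSB = 5/2^14 = 305.18 µV.
(V_in − V_low)/LSB = (-2.31364 − (−2.5)) / 0.000305176 = 610.664.
Floor → code 610.

code 610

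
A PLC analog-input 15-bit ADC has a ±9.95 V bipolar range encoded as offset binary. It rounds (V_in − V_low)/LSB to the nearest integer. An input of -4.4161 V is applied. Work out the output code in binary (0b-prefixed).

Full-scale span = 19.9 V; LSB = 19.9/2^15 = 0.607 mV.
(-4.4161 − (−9.95)) / 0.0006073 = 9112.303 LSBs.
Round → code 9112.
In binary (0b-prefixed): 0b10001110011000.

code 0b10001110011000 (decimal 9112)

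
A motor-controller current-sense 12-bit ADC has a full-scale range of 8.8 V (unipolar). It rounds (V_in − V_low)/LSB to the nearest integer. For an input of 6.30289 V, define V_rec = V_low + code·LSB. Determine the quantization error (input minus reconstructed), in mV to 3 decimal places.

-0.626 mV

Step size: 8.8 V ÷ 2^12 = 2.148 mV.
(6.30289 − 0)/0.00214844 = 2933.7088; round gives code 2934.
Code 2934 maps back to 0 + 2934×0.00214844 V = 6.3035156 V.
Difference: -0.000625625 V → -0.626 mV.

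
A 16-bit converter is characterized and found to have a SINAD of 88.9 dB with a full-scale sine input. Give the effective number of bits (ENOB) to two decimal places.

ENOB = (SINAD − 1.76) / 6.02 = (88.9 − 1.76)/6.02 = 14.475.

14.48 bits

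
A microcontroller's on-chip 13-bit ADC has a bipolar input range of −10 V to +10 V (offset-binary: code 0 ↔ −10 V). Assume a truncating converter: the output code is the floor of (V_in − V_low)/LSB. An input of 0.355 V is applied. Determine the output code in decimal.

LSB = 20 V / 8192 = 2.441 mV.
Input sits at 4241.408 steps above V_low.
So the output code is 4241.

code 4241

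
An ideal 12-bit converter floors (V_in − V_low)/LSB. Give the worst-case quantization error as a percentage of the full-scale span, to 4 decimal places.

Truncating → worst-case error = 1 LSB = V_FS/2^12, so 100/4096 = 0.0244141 % of full scale.

0.0244 %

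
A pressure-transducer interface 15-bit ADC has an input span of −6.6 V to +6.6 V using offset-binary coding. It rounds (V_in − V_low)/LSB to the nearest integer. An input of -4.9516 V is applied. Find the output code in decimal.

code 4092

With 32768 levels over 13.2 V, one step is 402.83 µV.
(-4.9516 − (−6.6)) / 0.000402832 = 4092.028 LSBs.
Round → code 4092.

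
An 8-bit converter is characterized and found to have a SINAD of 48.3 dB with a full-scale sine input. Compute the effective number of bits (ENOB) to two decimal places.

7.73 bits

ENOB = (SINAD − 1.76) / 6.02 = (48.3 − 1.76)/6.02 = 7.731.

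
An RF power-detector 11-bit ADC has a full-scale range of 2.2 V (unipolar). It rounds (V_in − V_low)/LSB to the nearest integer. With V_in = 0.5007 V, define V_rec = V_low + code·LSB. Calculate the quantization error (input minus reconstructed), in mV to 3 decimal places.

One LSB is 2.2 V / 2048 = 1.074 mV.
(0.5007 − 0)/0.00107422 = 466.1062; round gives code 466.
Code 466 maps back to 0 + 466×0.00107422 V = 0.50058594 V.
V_in − V_rec = 0.000114063 V = 0.114 mV.

0.114 mV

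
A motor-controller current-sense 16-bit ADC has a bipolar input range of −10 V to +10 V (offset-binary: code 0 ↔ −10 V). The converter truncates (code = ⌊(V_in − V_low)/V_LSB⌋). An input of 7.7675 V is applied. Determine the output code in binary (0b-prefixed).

LSB = 20 V / 65536 = 305.18 µV.
(V_in − V_low)/LSB = (7.7675 − (−10)) / 0.000305176 = 58220.544.
Floor → code 58220.
In binary (0b-prefixed): 0b1110001101101100.

code 0b1110001101101100 (decimal 58220)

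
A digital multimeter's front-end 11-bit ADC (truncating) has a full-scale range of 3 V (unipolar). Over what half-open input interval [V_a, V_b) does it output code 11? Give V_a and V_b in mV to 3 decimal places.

[16.113 mV, 17.578 mV)

LSB = 3/2^11 = 1.465 mV.
V_a = V_low + 11·LSB = 0.0161133 V; V_b = V_low + 12·LSB = 0.0175781 V.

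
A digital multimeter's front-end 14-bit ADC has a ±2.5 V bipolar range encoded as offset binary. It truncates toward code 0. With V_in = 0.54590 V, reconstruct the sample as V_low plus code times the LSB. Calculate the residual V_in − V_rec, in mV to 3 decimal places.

0.246 mV

LSB = 5/2^14 = 305.18 µV.
(0.54590 − (−2.5))/0.000305176 = 9980.8051; ⌊·⌋ gives code 9980.
Reconstructed: 0.5456543 V.
Difference: 0.000245703 V → 0.246 mV.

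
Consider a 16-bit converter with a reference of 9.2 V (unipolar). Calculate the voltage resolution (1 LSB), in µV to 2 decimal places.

Full-scale span = 9.2 V.
LSB = 9.2 / 2^16 = 9.2 / 65536 = 0.000140381 V = 140.38 µV.

140.38 µV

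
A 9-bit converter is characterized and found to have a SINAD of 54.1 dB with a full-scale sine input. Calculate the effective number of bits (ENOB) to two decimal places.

8.69 bits

ENOB = (SINAD − 1.76) / 6.02 = (54.1 − 1.76)/6.02 = 8.694.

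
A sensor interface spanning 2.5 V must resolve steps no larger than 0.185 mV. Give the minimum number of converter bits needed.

Number of steps required ≥ 2.5 V / 0.185 mV = 13513.51.
Need 2^N ≥ 13513.51; 2^13 = 8192, 2^14 = 16384.
Minimum N = 14.

14 bits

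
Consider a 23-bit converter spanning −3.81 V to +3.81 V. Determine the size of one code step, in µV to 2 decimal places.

Full-scale span = 7.62 V.
LSB = 7.62 / 2^23 = 7.62 / 8388608 = 9.08375e-07 V = 0.91 µV.

0.91 µV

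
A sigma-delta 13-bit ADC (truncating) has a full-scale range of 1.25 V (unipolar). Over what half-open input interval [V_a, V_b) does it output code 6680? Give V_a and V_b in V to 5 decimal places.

[1.01929 V, 1.01944 V)

LSB = 1.25/2^13 = 152.59 µV.
V_a = V_low + 6680·LSB = 1.01929 V; V_b = V_low + 6681·LSB = 1.01944 V.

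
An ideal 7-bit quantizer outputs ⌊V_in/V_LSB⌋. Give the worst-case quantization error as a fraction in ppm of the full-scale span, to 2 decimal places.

7812.50 ppm

Truncating → worst-case error = 1 LSB = V_FS/2^7, so 1e+06/128 = 7812.5 ppm of full scale.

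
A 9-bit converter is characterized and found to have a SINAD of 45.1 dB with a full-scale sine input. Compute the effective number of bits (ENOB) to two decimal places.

7.20 bits

ENOB = (SINAD − 1.76) / 6.02 = (45.1 − 1.76)/6.02 = 7.199.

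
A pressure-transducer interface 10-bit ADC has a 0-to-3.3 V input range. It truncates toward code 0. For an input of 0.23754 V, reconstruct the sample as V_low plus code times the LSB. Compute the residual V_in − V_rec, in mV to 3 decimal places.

2.286 mV

LSB = 3.3/2^10 = 3.223 mV.
Scaled input = 73.7094 LSBs, so code = 73.
Reconstructed: 0.23525391 V.
Error = 0.23754 − 0.23525391 = 0.00228609 V = 2.286 mV.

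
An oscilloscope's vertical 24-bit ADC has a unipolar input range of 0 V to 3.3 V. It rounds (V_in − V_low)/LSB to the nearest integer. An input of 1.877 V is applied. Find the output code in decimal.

code 9542677

With 16777216 levels over 3.3 V, one step is 0.20 µV.
(1.877 − 0) / 1.96695e-07 = 9542677.101 LSBs.
round(9542677.101) = 9542677.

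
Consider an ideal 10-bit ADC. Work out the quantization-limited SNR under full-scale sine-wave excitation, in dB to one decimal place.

62.0 dB

SNR ≈ 6.02·N + 1.76 dB = 6.02·10 + 1.76 = 61.96 dB.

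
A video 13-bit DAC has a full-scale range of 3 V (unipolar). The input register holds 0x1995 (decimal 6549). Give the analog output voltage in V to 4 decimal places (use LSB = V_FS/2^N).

2.3983 V

LSB = 3 V / 2^13 = 366.21 µV.
Code 0x1995 = 6549 decimal.
V_out = 0 + 6549 × 0.000366211 V = 2.39832 V.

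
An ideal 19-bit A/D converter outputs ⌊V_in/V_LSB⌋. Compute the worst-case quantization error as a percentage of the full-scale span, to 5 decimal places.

0.00019 %

Truncating → worst-case error = 1 LSB = V_FS/2^19, so 100/524288 = 0.000190735 % of full scale.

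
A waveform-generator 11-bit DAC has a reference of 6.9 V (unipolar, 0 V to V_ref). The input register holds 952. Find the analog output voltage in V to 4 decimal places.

3.2074 V

LSB = 6.9 V / 2^11 = 3.369 mV.
V_out = 0 + 952 × 0.00336914 V = 3.20742 V.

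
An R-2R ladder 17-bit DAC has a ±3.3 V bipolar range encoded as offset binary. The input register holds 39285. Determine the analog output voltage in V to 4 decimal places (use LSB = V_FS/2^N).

-1.3218 V

LSB = 6.6 V / 2^17 = 50.35 µV.
V_out = (−3.3) + 39285 × 5.0354e-05 V = -1.32184 V.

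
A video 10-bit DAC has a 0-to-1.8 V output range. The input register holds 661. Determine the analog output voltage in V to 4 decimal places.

LSB = 1.8 V / 2^10 = 1.758 mV.
V_out = 0 + 661 × 0.00175781 V = 1.16191 V.

1.1619 V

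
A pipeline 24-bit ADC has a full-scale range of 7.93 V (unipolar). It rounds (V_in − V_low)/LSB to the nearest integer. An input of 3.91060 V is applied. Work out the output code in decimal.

With 16777216 levels over 7.93 V, one step is 0.47 µV.
(V_in − V_low)/LSB = (3.91060 − 0) / 4.72665e-07 = 8273515.875.
Round → code 8273516.

code 8273516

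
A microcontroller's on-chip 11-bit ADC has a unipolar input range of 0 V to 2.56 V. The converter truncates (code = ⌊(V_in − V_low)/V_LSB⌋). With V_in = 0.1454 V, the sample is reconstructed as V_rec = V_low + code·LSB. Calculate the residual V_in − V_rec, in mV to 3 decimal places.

One LSB is 2.56 V / 2048 = 1.250 mV.
Scaled input = 116.3200 LSBs, so code = 116.
Reconstructed: 0.145 V.
Difference: 0.0004 V → 0.400 mV.

0.400 mV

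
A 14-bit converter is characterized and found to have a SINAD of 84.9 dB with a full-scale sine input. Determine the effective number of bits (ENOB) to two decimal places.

13.81 bits

ENOB = (SINAD − 1.76) / 6.02 = (84.9 − 1.76)/6.02 = 13.811.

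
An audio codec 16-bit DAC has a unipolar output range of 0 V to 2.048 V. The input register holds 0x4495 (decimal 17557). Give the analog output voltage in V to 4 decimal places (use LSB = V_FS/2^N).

0.5487 V

LSB = 2.048 V / 2^16 = 31.25 µV.
Code 0x4495 = 17557 decimal.
V_out = 0 + 17557 × 3.125e-05 V = 0.548656 V.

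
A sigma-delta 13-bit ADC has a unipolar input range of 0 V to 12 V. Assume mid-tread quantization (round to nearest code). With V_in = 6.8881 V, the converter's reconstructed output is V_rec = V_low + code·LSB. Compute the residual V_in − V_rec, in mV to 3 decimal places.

0.405 mV

LSB = 12/2^13 = 1.465 mV.
Scaled input = 4702.2763 LSBs, so code = 4702.
V_rec = 0 + 4702·0.00146484 = 6.8876953 V.
Difference: 0.000404687 V → 0.405 mV.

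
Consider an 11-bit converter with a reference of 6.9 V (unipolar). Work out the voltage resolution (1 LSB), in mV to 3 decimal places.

3.369 mV

Full-scale span = 6.9 V.
LSB = 6.9 / 2^11 = 6.9 / 2048 = 0.00336914 V = 3.369 mV.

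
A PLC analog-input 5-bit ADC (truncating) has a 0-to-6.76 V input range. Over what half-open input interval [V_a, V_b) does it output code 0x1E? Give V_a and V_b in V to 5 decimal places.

[6.33750 V, 6.54875 V)

LSB = 6.76/2^5 = 211.250 mV.
Code 0x1E = 30 decimal.
V_a = V_low + 30·LSB = 6.3375 V; V_b = V_low + 31·LSB = 6.54875 V.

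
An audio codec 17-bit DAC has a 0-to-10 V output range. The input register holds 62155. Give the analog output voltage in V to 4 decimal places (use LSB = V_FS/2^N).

LSB = 10 V / 2^17 = 76.29 µV.
V_out = 0 + 62155 × 7.62939e-05 V = 4.74205 V.

4.7421 V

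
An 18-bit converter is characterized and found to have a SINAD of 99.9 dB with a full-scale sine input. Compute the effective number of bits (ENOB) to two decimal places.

16.30 bits

ENOB = (SINAD − 1.76) / 6.02 = (99.9 − 1.76)/6.02 = 16.302.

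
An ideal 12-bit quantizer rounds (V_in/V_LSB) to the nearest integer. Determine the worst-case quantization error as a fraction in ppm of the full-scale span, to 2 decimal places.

122.07 ppm

Rounding → worst-case error = ½ LSB = V_FS/2^13, so 1e+06/8192 = 122.07 ppm of full scale.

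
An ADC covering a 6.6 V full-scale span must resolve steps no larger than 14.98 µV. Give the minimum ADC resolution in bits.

19 bits

Number of steps required ≥ 6.6 V / 14.98 µV = 440587.45.
Need 2^N ≥ 440587.45; 2^18 = 262144, 2^19 = 524288.
Minimum N = 19.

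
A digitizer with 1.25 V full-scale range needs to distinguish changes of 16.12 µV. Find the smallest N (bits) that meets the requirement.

Number of steps required ≥ 1.25 V / 16.12 µV = 77543.42.
Need 2^N ≥ 77543.42; 2^16 = 65536, 2^17 = 131072.
Minimum N = 17.

17 bits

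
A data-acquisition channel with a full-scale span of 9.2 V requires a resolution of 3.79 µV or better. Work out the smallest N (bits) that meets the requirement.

Number of steps required ≥ 9.2 V / 3.79 µV = 2427440.63.
Need 2^N ≥ 2427440.63; 2^21 = 2097152, 2^22 = 4194304.
Minimum N = 22.

22 bits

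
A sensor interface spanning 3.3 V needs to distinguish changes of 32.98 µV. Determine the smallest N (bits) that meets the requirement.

Number of steps required ≥ 3.3 V / 32.98 µV = 100060.64.
Need 2^N ≥ 100060.64; 2^16 = 65536, 2^17 = 131072.
Minimum N = 17.

17 bits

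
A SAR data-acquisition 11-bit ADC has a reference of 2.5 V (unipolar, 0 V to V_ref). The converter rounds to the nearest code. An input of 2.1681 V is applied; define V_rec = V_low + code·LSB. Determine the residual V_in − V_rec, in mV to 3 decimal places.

0.131 mV

LSB = 2.5/2^11 = 1.221 mV.
Scaled input = 1776.1075 LSBs, so code = 1776.
Reconstructed: 2.1679688 V.
Error = 2.1681 − 2.1679688 = 0.00013125 V = 0.131 mV.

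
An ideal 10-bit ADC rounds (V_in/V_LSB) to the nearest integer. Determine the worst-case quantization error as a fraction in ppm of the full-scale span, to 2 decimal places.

488.28 ppm

Rounding → worst-case error = ½ LSB = V_FS/2^11, so 1e+06/2048 = 488.281 ppm of full scale.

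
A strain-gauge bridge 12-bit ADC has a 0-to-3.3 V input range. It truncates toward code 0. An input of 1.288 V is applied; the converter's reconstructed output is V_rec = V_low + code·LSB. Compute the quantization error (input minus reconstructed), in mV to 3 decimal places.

One LSB is 3.3 V / 4096 = 0.806 mV.
(V_in − V_low)/LSB = (1.288 − 0)/0.000805664 = 1598.6812 → code 1598 (floor).
Code 1598 maps back to 0 + 1598×0.000805664 V = 1.2874512 V.
V_in − V_rec = 0.000548828 V = 0.549 mV.

0.549 mV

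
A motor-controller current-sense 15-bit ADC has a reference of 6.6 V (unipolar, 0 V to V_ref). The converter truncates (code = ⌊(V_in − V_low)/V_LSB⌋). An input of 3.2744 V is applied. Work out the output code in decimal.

With 32768 levels over 6.6 V, one step is 201.42 µV.
Input sits at 16256.900 steps above V_low.
So the output code is 16256.

code 16256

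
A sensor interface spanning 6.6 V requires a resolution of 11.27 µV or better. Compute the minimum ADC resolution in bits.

20 bits

Number of steps required ≥ 6.6 V / 11.27 µV = 585625.55.
Need 2^N ≥ 585625.55; 2^19 = 524288, 2^20 = 1048576.
Minimum N = 20.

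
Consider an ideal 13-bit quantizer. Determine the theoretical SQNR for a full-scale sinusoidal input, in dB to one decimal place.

80.0 dB

SNR ≈ 6.02·N + 1.76 dB = 6.02·13 + 1.76 = 80.02 dB.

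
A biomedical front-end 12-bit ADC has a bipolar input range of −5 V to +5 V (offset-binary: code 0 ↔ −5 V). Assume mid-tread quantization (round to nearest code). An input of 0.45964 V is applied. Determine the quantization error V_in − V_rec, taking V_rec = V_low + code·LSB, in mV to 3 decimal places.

0.656 mV

LSB = 10/2^12 = 2.441 mV.
Scaled input = 2236.2685 LSBs, so code = 2236.
Code 2236 maps back to (−5) + 2236×0.00244141 V = 0.45898438 V.
Error = 0.45964 − 0.45898438 = 0.000655625 V = 0.656 mV.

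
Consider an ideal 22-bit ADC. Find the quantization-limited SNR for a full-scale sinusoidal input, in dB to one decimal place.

134.2 dB

SNR ≈ 6.02·N + 1.76 dB = 6.02·22 + 1.76 = 134.20 dB.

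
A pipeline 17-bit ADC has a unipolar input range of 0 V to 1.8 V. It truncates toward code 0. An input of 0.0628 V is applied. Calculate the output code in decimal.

code 4572

LSB = 1.8 V / 131072 = 13.73 µV.
(0.0628 − 0) / 1.37329e-05 = 4572.956 LSBs.
⌊·⌋(4572.956) = 4572.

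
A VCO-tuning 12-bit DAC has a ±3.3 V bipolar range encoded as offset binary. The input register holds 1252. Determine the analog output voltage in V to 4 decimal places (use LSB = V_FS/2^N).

-1.2826 V

LSB = 6.6 V / 2^12 = 1.611 mV.
V_out = (−3.3) + 1252 × 0.00161133 V = -1.28262 V.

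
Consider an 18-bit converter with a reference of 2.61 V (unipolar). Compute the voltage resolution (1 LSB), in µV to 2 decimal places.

9.96 µV

Full-scale span = 2.61 V.
LSB = 2.61 / 2^18 = 2.61 / 262144 = 9.95636e-06 V = 9.96 µV.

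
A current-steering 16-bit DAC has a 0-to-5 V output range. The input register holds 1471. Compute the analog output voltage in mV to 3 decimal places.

112.228 mV

LSB = 5 V / 2^16 = 76.29 µV.
V_out = 0 + 1471 × 7.62939e-05 V = 0.112228 V.
= 112.228 mV.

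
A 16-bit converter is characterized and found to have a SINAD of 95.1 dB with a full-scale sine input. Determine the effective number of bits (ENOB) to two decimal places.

15.50 bits

ENOB = (SINAD − 1.76) / 6.02 = (95.1 − 1.76)/6.02 = 15.505.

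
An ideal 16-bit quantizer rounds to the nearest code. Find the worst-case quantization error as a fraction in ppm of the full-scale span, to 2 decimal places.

7.63 ppm

Rounding → worst-case error = ½ LSB = V_FS/2^17, so 1e+06/131072 = 7.62939 ppm of full scale.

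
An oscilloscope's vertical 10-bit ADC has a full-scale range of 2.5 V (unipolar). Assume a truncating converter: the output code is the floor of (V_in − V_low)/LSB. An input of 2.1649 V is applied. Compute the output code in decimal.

LSB = 2.5 V / 1024 = 2.441 mV.
Input sits at 886.743 steps above V_low.
⌊·⌋(886.743) = 886.

code 886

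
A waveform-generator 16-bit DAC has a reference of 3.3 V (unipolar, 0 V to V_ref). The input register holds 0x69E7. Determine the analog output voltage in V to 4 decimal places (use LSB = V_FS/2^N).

1.3651 V

LSB = 3.3 V / 2^16 = 50.35 µV.
Code 0x69E7 = 27111 decimal.
V_out = 0 + 27111 × 5.0354e-05 V = 1.36515 V.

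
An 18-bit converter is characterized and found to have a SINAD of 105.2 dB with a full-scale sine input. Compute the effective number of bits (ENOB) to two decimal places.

ENOB = (SINAD − 1.76) / 6.02 = (105.2 − 1.76)/6.02 = 17.183.

17.18 bits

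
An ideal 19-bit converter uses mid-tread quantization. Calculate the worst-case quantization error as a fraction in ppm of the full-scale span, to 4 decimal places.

Rounding → worst-case error = ½ LSB = V_FS/2^20, so 1e+06/1048576 = 0.953674 ppm of full scale.

0.9537 ppm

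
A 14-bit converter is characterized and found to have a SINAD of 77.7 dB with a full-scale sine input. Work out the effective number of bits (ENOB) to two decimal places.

12.61 bits

ENOB = (SINAD − 1.76) / 6.02 = (77.7 − 1.76)/6.02 = 12.615.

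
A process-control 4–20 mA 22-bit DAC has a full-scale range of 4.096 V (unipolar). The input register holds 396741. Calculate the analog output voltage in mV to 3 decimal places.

LSB = 4.096 V / 2^22 = 0.98 µV.
V_out = 0 + 396741 × 9.76563e-07 V = 0.387442 V.
= 387.442 mV.

387.442 mV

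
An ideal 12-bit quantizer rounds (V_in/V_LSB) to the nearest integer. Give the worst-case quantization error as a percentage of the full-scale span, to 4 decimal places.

Rounding → worst-case error = ½ LSB = V_FS/2^13, so 100/8192 = 0.012207 % of full scale.

0.0122 %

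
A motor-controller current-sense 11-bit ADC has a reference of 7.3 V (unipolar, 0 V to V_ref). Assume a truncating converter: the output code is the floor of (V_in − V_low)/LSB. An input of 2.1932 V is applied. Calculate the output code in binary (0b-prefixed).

code 0b1001100111 (decimal 615)

Full-scale span = 7.3 V; LSB = 7.3/2^11 = 3.564 mV.
(V_in − V_low)/LSB = (2.1932 − 0) / 0.00356445 = 615.298.
So the output code is 615.
In binary (0b-prefixed): 0b1001100111.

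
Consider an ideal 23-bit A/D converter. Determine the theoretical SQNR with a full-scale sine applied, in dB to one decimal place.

140.2 dB

SNR ≈ 6.02·N + 1.76 dB = 6.02·23 + 1.76 = 140.22 dB.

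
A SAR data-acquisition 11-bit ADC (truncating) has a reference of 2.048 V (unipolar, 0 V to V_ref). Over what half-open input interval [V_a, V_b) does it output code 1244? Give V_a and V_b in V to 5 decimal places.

LSB = 2.048/2^11 = 1.000 mV.
V_a = V_low + 1244·LSB = 1.244 V; V_b = V_low + 1245·LSB = 1.245 V.

[1.24400 V, 1.24500 V)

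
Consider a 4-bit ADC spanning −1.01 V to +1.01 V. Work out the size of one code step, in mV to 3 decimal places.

126.250 mV

Full-scale span = 2.02 V.
LSB = 2.02 / 2^4 = 2.02 / 16 = 0.12625 V = 126.250 mV.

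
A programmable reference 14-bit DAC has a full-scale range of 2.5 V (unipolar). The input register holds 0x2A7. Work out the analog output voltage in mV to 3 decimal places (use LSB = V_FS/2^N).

LSB = 2.5 V / 2^14 = 152.59 µV.
Code 0x2A7 = 679 decimal.
V_out = 0 + 679 × 0.000152588 V = 0.103607 V.
= 103.607 mV.

103.607 mV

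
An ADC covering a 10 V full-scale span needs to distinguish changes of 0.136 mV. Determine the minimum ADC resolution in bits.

Number of steps required ≥ 10 V / 0.136 mV = 73529.41.
Need 2^N ≥ 73529.41; 2^16 = 65536, 2^17 = 131072.
Minimum N = 17.

17 bits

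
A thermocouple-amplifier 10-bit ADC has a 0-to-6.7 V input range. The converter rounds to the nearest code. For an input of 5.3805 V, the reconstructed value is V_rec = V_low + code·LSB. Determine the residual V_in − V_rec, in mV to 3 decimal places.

LSB = 6.7/2^10 = 6.543 mV.
Scaled input = 822.3331 LSBs, so code = 822.
V_rec = 0 + 822·0.00654297 = 5.3783203 V.
Error = 5.3805 − 5.3783203 = 0.00217969 V = 2.180 mV.

2.180 mV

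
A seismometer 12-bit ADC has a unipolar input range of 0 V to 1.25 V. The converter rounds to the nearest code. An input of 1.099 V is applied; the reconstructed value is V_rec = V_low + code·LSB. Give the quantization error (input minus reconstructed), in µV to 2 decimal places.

Step size: 1.25 V ÷ 2^12 = 305.18 µV.
(1.099 − 0)/0.000305176 = 3601.2032; round gives code 3601.
Code 3601 maps back to 0 + 3601×0.000305176 V = 1.098938 V.
V_in − V_rec = 6.20117e-05 V = 62.01 µV.

62.01 µV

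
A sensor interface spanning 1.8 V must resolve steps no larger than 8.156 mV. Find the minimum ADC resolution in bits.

Number of steps required ≥ 1.8 V / 8.156 mV = 220.70.
Need 2^N ≥ 220.70; 2^7 = 128, 2^8 = 256.
Minimum N = 8.

8 bits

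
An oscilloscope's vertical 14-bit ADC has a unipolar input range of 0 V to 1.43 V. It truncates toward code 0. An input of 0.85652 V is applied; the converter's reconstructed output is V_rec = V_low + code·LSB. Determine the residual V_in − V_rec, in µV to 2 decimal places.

Step size: 1.43 V ÷ 2^14 = 87.28 µV.
Scaled input = 9813.4431 LSBs, so code = 9813.
Reconstructed: 0.85648132 V.
Difference: 3.86768e-05 V → 38.68 µV.

38.68 µV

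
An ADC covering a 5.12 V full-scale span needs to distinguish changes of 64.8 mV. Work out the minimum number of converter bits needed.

7 bits

Number of steps required ≥ 5.12 V / 64.8 mV = 79.01.
Need 2^N ≥ 79.01; 2^6 = 64, 2^7 = 128.
Minimum N = 7.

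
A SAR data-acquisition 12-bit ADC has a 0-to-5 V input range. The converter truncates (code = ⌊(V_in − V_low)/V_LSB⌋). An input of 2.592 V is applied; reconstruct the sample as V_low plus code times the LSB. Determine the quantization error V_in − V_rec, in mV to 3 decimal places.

One LSB is 5 V / 4096 = 1.221 mV.
(V_in − V_low)/LSB = (2.592 − 0)/0.0012207 = 2123.3664 → code 2123 (floor).
V_rec = 0 + 2123·0.0012207 = 2.5915527 V.
Error = 2.592 − 2.5915527 = 0.000447266 V = 0.447 mV.

0.447 mV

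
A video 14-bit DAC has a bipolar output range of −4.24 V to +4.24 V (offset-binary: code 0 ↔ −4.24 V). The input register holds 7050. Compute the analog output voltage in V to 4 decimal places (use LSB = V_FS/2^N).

LSB = 8.48 V / 2^14 = 0.518 mV.
V_out = (−4.24) + 7050 × 0.000517578 V = -0.591074 V.

-0.5911 V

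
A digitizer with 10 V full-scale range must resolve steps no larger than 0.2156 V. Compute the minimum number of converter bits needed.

Number of steps required ≥ 10 V / 0.2156 V = 46.38.
Need 2^N ≥ 46.38; 2^5 = 32, 2^6 = 64.
Minimum N = 6.

6 bits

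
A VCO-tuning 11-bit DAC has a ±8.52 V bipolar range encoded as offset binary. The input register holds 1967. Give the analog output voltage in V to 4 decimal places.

LSB = 17.04 V / 2^11 = 8.320 mV.
V_out = (−8.52) + 1967 × 0.00832031 V = 7.84605 V.

7.8461 V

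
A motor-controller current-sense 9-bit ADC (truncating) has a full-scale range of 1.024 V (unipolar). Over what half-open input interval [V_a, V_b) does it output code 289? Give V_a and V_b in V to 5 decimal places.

LSB = 1.024/2^9 = 2.000 mV.
V_a = V_low + 289·LSB = 0.578 V; V_b = V_low + 290·LSB = 0.58 V.

[0.57800 V, 0.58000 V)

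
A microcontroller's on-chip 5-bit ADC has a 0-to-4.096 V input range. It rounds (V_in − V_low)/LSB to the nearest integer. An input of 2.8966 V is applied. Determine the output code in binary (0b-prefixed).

Full-scale span = 4.096 V; LSB = 4.096/2^5 = 128.000 mV.
Input sits at 22.630 steps above V_low.
So the output code is 23.
In binary (0b-prefixed): 0b10111.

code 0b10111 (decimal 23)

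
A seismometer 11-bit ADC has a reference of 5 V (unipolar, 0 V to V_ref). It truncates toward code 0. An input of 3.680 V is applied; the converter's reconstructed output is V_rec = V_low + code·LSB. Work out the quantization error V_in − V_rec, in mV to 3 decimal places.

One LSB is 5 V / 2048 = 2.441 mV.
(3.680 − 0)/0.00244141 = 1507.3280; ⌊·⌋ gives code 1507.
Reconstructed: 3.6791992 V.
Error = 3.680 − 3.6791992 = 0.000800781 V = 0.801 mV.

0.801 mV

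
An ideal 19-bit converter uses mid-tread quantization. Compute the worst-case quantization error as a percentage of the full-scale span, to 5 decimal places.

0.00010 %

Rounding → worst-case error = ½ LSB = V_FS/2^20, so 100/1048576 = 9.53674e-05 % of full scale.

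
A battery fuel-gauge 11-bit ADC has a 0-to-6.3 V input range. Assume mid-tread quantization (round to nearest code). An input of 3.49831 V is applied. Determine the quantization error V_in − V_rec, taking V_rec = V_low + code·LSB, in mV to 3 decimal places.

LSB = 6.3/2^11 = 3.076 mV.
(V_in − V_low)/LSB = (3.49831 − 0)/0.00307617 = 1137.2284 → code 1137 (round).
Code 1137 maps back to 0 + 1137×0.00307617 V = 3.4976074 V.
V_in − V_rec = 0.000702578 V = 0.703 mV.

0.703 mV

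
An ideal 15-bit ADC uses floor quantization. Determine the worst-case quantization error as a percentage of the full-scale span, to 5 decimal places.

Truncating → worst-case error = 1 LSB = V_FS/2^15, so 100/32768 = 0.00305176 % of full scale.

0.00305 %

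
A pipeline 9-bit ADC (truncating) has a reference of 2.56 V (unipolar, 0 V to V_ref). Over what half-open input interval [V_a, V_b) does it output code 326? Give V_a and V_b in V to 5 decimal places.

LSB = 2.56/2^9 = 5.000 mV.
V_a = V_low + 326·LSB = 1.63 V; V_b = V_low + 327·LSB = 1.635 V.

[1.63000 V, 1.63500 V)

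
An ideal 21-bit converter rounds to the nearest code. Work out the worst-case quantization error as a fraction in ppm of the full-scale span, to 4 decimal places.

0.2384 ppm

Rounding → worst-case error = ½ LSB = V_FS/2^22, so 1e+06/4194304 = 0.238419 ppm of full scale.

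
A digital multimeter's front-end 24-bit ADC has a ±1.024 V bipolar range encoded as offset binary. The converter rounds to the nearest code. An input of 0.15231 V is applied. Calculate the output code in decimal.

code 9636332

With 16777216 levels over 2.048 V, one step is 0.12 µV.
(0.15231 − (−1.024)) / 1.2207e-07 = 9636331.520 LSBs.
round(9636331.520) = 9636332.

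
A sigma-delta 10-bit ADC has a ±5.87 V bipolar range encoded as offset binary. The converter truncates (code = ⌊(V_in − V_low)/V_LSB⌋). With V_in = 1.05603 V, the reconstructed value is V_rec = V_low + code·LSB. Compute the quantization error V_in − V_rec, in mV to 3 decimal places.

Step size: 11.74 V ÷ 2^10 = 11.465 mV.
(V_in − V_low)/LSB = (1.05603 − (−5.87))/0.0114648 = 604.1103 → code 604 (floor).
Code 604 maps back to (−5.87) + 604×0.0114648 V = 1.0547656 V.
Error = 1.05603 − 1.0547656 = 0.00126438 V = 1.264 mV.

1.264 mV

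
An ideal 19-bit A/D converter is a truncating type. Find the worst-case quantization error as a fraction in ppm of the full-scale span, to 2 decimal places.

1.91 ppm

Truncating → worst-case error = 1 LSB = V_FS/2^19, so 1e+06/524288 = 1.90735 ppm of full scale.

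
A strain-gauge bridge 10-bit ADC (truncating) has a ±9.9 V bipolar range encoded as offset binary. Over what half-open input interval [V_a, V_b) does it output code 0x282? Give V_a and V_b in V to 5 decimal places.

LSB = 19.8/2^10 = 19.336 mV.
Code 0x282 = 642 decimal.
V_a = V_low + 642·LSB = 2.51367 V; V_b = V_low + 643·LSB = 2.53301 V.

[2.51367 V, 2.53301 V)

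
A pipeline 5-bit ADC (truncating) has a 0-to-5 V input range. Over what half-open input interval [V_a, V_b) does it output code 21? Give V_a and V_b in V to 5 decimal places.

LSB = 5/2^5 = 156.250 mV.
V_a = V_low + 21·LSB = 3.28125 V; V_b = V_low + 22·LSB = 3.4375 V.

[3.28125 V, 3.43750 V)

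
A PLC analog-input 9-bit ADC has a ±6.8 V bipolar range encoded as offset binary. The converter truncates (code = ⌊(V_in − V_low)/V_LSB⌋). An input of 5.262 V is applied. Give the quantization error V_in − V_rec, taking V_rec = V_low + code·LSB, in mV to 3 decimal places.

LSB = 13.6/2^9 = 26.562 mV.
(V_in − V_low)/LSB = (5.262 − (−6.8))/0.0265625 = 454.0988 → code 454 (floor).
V_rec = (−6.8) + 454·0.0265625 = 5.259375 V.
Error = 5.262 − 5.259375 = 0.002625 V = 2.625 mV.

2.625 mV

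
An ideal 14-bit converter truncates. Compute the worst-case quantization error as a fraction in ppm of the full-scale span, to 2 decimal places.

61.04 ppm

Truncating → worst-case error = 1 LSB = V_FS/2^14, so 1e+06/16384 = 61.0352 ppm of full scale.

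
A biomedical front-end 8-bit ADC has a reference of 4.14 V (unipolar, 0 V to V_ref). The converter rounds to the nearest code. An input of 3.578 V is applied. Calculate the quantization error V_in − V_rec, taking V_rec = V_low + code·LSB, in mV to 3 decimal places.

4.016 mV

One LSB is 4.14 V / 256 = 16.172 mV.
(3.578 − 0)/0.0161719 = 221.2483; round gives code 221.
Reconstructed: 3.5739844 V.
Error = 3.578 − 3.5739844 = 0.00401563 V = 4.016 mV.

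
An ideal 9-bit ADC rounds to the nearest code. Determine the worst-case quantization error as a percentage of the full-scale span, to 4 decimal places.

Rounding → worst-case error = ½ LSB = V_FS/2^10, so 100/1024 = 0.0976562 % of full scale.

0.0977 %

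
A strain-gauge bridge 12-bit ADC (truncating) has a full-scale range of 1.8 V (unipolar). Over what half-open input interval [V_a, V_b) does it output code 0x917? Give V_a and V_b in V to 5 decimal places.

[1.02261 V, 1.02305 V)

LSB = 1.8/2^12 = 439.45 µV.
Code 0x917 = 2327 decimal.
V_a = V_low + 2327·LSB = 1.02261 V; V_b = V_low + 2328·LSB = 1.02305 V.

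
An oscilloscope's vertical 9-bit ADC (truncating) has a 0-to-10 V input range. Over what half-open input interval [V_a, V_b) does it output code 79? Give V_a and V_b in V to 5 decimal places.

[1.54297 V, 1.56250 V)

LSB = 10/2^9 = 19.531 mV.
V_a = V_low + 79·LSB = 1.54297 V; V_b = V_low + 80·LSB = 1.5625 V.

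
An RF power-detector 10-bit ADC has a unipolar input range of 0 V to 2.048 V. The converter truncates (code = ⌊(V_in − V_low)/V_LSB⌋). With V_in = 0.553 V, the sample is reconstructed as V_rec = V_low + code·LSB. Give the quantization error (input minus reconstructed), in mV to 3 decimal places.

LSB = 2.048/2^10 = 2.000 mV.
Scaled input = 276.5000 LSBs, so code = 276.
Code 276 maps back to 0 + 276×0.002 V = 0.552 V.
V_in − V_rec = 0.001 V = 1.000 mV.

1.000 mV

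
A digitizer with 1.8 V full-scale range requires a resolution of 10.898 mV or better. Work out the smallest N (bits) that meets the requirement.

8 bits

Number of steps required ≥ 1.8 V / 10.898 mV = 165.17.
Need 2^N ≥ 165.17; 2^7 = 128, 2^8 = 256.
Minimum N = 8.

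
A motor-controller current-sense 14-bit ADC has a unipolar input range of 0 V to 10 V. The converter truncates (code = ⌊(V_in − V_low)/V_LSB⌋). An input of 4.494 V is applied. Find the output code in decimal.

code 7362

With 16384 levels over 10 V, one step is 0.610 mV.
(V_in − V_low)/LSB = (4.494 − 0) / 0.000610352 = 7362.970.
⌊·⌋(7362.970) = 7362.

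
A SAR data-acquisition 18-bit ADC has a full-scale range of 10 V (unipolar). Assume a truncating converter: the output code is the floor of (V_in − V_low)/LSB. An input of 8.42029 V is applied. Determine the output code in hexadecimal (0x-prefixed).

code 0x35E3C (decimal 220732)

Full-scale span = 10 V; LSB = 10/2^18 = 38.15 µV.
Input sits at 220732.850 steps above V_low.
⌊·⌋(220732.850) = 220732.
In hexadecimal (0x-prefixed): 0x35E3C.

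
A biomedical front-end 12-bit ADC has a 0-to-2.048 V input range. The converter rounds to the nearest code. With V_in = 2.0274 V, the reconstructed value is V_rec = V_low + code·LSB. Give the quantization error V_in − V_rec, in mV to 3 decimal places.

One LSB is 2.048 V / 4096 = 0.500 mV.
Scaled input = 4054.8000 LSBs, so code = 4055.
V_rec = 0 + 4055·0.0005 = 2.0275 V.
Difference: -0.0001 V → -0.100 mV.

-0.100 mV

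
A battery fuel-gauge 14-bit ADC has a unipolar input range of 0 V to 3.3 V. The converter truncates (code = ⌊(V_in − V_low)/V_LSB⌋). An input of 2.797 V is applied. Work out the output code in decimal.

code 13886

LSB = 3.3 V / 16384 = 201.42 µV.
(2.797 − 0) / 0.000201416 = 13886.681 LSBs.
Floor → code 13886.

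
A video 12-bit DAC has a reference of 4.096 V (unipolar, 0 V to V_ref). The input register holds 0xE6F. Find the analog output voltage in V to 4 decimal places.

3.6950 V

LSB = 4.096 V / 2^12 = 1.000 mV.
Code 0xE6F = 3695 decimal.
V_out = 0 + 3695 × 0.001 V = 3.695 V.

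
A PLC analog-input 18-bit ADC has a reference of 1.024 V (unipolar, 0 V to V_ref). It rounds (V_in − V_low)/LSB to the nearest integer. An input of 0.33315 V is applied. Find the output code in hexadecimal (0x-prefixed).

code 0x14D26 (decimal 85286)

Full-scale span = 1.024 V; LSB = 1.024/2^18 = 3.91 µV.
Input sits at 85286.400 steps above V_low.
round(85286.400) = 85286.
In hexadecimal (0x-prefixed): 0x14D26.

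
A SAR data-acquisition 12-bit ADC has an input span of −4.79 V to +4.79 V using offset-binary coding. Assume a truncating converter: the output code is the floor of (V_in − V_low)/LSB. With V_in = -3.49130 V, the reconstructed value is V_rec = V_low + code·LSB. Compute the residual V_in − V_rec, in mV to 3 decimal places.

0.629 mV

LSB = 9.58/2^12 = 2.339 mV.
Scaled input = 555.2688 LSBs, so code = 555.
Code 555 maps back to (−4.79) + 555×0.00233887 V = -3.4919287 V.
V_in − V_rec = 0.000628711 V = 0.629 mV.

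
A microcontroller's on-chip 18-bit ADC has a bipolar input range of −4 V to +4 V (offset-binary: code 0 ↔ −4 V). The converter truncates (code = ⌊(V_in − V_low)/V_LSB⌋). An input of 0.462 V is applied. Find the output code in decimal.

code 146210

LSB = 8 V / 262144 = 30.52 µV.
Input sits at 146210.816 steps above V_low.
⌊·⌋(146210.816) = 146210.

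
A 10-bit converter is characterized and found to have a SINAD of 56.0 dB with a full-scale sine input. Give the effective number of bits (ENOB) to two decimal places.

ENOB = (SINAD − 1.76) / 6.02 = (56.0 − 1.76)/6.02 = 9.010.

9.01 bits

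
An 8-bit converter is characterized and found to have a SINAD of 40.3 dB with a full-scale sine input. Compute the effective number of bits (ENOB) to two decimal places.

6.40 bits

ENOB = (SINAD − 1.76) / 6.02 = (40.3 − 1.76)/6.02 = 6.402.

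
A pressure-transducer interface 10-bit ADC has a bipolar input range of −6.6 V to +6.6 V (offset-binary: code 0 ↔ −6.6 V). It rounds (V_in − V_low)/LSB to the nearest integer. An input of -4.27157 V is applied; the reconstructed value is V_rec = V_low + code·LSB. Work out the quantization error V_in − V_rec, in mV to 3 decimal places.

-4.773 mV

Step size: 13.2 V ÷ 2^10 = 12.891 mV.
(V_in − V_low)/LSB = (-4.27157 − (−6.6))/0.0128906 = 180.6297 → code 181 (round).
Reconstructed: -4.2667969 V.
Error = -4.27157 − (−4.2667969) = -0.00477312 V = -4.773 mV.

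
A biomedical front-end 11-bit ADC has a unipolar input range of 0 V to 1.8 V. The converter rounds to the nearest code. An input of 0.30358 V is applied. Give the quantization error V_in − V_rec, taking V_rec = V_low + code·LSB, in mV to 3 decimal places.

LSB = 1.8/2^11 = 0.879 mV.
(0.30358 − 0)/0.000878906 = 345.4066; round gives code 345.
Code 345 maps back to 0 + 345×0.000878906 V = 0.30322266 V.
Difference: 0.000357344 V → 0.357 mV.

0.357 mV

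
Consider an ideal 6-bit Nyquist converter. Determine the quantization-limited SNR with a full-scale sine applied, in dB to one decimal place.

SNR ≈ 6.02·N + 1.76 dB = 6.02·6 + 1.76 = 37.88 dB.

37.9 dB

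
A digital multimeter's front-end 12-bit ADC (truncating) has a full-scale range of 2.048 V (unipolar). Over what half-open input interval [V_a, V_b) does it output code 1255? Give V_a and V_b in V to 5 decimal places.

LSB = 2.048/2^12 = 0.500 mV.
V_a = V_low + 1255·LSB = 0.6275 V; V_b = V_low + 1256·LSB = 0.628 V.

[0.62750 V, 0.62800 V)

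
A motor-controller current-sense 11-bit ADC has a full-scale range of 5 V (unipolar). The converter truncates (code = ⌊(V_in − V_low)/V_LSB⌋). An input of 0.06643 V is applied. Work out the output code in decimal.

With 2048 levels over 5 V, one step is 2.441 mV.
(0.06643 − 0) / 0.00244141 = 27.210 LSBs.
So the output code is 27.

code 27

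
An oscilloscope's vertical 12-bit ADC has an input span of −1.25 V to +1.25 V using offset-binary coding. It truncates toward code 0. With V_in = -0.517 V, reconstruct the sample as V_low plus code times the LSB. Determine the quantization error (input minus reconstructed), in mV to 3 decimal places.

0.578 mV

One LSB is 2.5 V / 4096 = 0.610 mV.
(-0.517 − (−1.25))/0.000610352 = 1200.9472; ⌊·⌋ gives code 1200.
Reconstructed: -0.51757812 V.
Difference: 0.000578125 V → 0.578 mV.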